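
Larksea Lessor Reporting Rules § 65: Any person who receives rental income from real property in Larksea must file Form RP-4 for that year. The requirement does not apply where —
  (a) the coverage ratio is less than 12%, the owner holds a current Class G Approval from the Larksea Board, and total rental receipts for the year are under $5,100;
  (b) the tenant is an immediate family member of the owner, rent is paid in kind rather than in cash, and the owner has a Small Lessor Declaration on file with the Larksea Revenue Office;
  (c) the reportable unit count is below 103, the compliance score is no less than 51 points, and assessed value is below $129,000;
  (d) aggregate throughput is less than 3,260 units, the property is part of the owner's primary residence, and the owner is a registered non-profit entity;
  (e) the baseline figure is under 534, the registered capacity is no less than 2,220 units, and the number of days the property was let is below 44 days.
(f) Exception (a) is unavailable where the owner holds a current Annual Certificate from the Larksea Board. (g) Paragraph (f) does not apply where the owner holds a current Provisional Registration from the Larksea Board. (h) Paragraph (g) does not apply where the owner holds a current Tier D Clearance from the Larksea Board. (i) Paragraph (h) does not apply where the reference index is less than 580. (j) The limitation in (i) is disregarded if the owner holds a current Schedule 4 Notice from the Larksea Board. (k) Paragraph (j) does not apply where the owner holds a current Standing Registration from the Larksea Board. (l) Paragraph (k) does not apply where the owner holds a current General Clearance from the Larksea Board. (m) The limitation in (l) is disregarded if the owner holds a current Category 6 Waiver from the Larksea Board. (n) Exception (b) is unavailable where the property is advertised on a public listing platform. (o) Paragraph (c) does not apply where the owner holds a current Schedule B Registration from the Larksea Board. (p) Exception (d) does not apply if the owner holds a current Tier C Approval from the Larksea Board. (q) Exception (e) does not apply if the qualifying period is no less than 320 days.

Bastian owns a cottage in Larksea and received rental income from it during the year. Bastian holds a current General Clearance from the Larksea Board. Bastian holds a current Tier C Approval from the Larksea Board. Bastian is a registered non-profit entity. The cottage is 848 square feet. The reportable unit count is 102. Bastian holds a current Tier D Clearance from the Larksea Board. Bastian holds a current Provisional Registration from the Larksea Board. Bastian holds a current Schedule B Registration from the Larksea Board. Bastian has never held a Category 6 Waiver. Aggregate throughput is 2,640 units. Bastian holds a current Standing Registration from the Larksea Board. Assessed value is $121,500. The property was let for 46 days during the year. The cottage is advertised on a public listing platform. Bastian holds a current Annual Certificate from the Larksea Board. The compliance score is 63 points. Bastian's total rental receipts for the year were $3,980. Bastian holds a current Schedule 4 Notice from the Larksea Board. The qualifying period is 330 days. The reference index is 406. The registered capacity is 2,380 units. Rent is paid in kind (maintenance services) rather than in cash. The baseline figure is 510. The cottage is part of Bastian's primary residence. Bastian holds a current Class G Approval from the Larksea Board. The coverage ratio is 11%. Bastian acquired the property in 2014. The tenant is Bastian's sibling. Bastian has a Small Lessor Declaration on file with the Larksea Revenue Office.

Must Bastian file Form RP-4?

Yes — Bastian must file Form RP-4.

All of (a)'s requirements are met (the coverage ratio is 11%, less than the 12% limit; a current Class G Approval is held; total rental receipts for the year are $3,980, under the $5,100 limit). But applying paragraphs (f)–(m): (f) is engaged — a current Annual Certificate is held. (g) would limit (f) — a current Provisional Registration is held — but (h) sets (g) aside: (h) operates — a current Tier D Clearance is held. (i) would limit (h) — the reference index is 406, less than the 580 limit — but (j) sets (i) aside: (j) is engaged — a current Schedule 4 Notice is held. (k) would limit (j) — a current Standing Registration is held — but (l) sets (k) aside: (l) is triggered — a current General Clearance is held. (m) is inapplicable (the Category 6 Waiver is not current), so (l) stands. (a) is therefore removed.
Exception (b) is satisfied on its face — the tenant is an immediate family member; rent is paid in kind; a Small Lessor Declaration is on file. However, paragraph (n) must be considered: (n) is triggered — the property is publicly advertised. Exception (b) does not apply.
Exception (c)'s conditions are all satisfied: the reportable unit count is 102, below the 103 limit; the compliance score is 63 points, meeting the 51 points threshold; assessed value is $121,500, below the $129,000 limit. But applying paragraph (o): (o) is engaged — a current Schedule B Registration is held. So (c) is unavailable.
Exception (d): aggregate throughput is 2,640 units, less than the 3,260 units limit; the cottage is part of the primary residence; Bastian is a registered non-profit — every condition holds. Turning to paragraph (p): (p) operates — a current Tier C Approval is held. Exception (d) does not apply.
Exception (e) does not apply: the number of days the property was let is 46 days, not below 44 days.
None of the exceptions is available; § 65 applies in full.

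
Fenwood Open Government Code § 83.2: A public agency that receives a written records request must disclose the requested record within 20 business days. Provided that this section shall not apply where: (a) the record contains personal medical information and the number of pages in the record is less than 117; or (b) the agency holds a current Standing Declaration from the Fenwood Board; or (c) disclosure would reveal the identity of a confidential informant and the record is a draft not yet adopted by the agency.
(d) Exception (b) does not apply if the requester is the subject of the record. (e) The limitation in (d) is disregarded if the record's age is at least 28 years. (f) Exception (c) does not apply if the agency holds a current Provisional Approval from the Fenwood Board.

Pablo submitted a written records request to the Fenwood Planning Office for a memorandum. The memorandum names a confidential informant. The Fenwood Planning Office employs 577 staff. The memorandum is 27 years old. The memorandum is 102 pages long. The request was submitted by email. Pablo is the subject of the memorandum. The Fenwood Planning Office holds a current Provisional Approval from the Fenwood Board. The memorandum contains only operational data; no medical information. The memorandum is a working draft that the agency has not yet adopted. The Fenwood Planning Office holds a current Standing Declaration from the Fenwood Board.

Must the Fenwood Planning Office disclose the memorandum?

Yes — the Fenwood Planning Office must disclose the memorandum.

Exception (a) does not apply: the memorandum contains only operational data.
Exception (b): a current Standing Declaration is held — every condition holds. Turning to paragraphs (d)–(e): (d) operates against (b): Pablo is the subject of the memorandum. (e) is not triggered (the record's age is 27 years, short of 28 years), so (d) stands. Exception (b) does not apply.
Exception (c) is satisfied on its face — the memorandum names a confidential informant; the memorandum is an unadopted draft. But: (f) operates against (c): a current Provisional Approval is held. So (c) is unavailable.
Every exception is unavailable, so the rule governs.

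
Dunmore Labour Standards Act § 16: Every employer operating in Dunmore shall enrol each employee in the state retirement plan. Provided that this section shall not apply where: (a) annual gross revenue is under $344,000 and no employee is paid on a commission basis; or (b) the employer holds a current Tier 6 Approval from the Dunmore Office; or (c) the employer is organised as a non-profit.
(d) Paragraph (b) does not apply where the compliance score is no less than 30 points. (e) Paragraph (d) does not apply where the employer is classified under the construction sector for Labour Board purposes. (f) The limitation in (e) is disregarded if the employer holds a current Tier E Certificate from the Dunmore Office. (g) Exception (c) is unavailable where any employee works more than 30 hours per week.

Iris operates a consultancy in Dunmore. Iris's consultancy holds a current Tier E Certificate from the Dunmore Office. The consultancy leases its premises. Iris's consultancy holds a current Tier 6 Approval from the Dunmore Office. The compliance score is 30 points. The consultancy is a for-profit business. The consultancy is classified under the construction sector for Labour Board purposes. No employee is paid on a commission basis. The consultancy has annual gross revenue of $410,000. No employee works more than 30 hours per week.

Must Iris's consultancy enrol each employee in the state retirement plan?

Exception (a) requires that annual gross revenue is under $344,000; but annual gross revenue is $410,000, not under $344,000, so (a) is unavailable.
Exception (b)'s conditions are all satisfied: a current Tier 6 Approval is held. Turning to paragraphs (d)–(f): (d) is triggered — the compliance score is 30 points, meeting the 30 points threshold. (e) is triggered (the consultancy is classified under the construction sector), but yields to (f): (f) is engaged — a current Tier E Certificate is held. Exception (b) does not apply.
Exception (c) fails — the employer is for-profit.
No exception displaces § 16.

Yes — Iris's consultancy must enrol each employee in the state retirement plan.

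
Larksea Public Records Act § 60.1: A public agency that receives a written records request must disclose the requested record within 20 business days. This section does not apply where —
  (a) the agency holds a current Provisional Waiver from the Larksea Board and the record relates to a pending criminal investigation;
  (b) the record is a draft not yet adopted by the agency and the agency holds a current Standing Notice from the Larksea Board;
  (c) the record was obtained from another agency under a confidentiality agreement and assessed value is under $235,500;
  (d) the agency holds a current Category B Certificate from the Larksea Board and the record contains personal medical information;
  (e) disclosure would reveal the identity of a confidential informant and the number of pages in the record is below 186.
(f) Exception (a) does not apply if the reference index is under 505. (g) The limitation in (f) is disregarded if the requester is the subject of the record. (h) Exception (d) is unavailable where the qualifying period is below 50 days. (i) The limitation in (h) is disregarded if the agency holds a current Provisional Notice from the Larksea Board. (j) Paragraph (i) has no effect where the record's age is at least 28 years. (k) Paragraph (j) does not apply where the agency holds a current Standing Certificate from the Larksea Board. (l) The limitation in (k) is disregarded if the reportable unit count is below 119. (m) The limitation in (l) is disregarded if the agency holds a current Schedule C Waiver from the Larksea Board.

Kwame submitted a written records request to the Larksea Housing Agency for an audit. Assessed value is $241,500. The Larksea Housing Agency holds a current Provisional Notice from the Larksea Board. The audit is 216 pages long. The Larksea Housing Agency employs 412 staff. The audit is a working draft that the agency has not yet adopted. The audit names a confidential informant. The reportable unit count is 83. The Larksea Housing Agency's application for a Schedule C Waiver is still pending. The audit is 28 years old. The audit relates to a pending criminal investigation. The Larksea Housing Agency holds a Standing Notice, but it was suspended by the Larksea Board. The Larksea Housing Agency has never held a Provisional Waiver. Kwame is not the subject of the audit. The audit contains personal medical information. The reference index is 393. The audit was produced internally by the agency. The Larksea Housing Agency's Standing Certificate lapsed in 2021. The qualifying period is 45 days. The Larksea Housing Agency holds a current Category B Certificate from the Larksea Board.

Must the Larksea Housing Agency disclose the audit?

Exception (a) fails — the Provisional Waiver is not current.
Exception (b) fails — no current Standing Notice is held.
Exception (c) does not apply: the audit was produced internally.
Exception (d): a current Category B Certificate is held; the audit contains personal medical information — every condition holds. But applying paragraphs (h)–(m): (h) operates — the qualifying period is 45 days, below the 50 days limit. (i) operates (a current Provisional Notice is held), but is overridden by (j): (j) operates against (i): the record's age is 28 years, meeting the 28 years threshold. (k) is not engaged (the Standing Certificate is not current), so (j) stands. Exception (d) does not apply.
Exception (e) requires that the number of pages in the record is below 186; but the number of pages in the record is 216, not below 186, so (e) is unavailable.
No exception applies. The general rule governs.

Yes — the Larksea Housing Agency must disclose the audit.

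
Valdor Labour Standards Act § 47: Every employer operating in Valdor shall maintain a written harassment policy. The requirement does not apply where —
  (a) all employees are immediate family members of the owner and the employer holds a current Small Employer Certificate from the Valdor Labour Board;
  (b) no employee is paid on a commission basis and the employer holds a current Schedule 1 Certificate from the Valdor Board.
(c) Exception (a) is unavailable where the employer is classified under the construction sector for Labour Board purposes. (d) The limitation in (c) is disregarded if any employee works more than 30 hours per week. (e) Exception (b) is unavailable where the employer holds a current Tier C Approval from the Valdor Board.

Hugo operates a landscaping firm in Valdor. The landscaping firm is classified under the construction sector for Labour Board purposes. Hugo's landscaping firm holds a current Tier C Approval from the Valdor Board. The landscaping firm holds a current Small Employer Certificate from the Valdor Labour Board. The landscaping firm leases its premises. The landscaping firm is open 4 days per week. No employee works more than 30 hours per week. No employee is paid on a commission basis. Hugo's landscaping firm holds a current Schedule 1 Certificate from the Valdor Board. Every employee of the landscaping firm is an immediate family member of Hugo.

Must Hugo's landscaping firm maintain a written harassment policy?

Yes — Hugo's landscaping firm must maintain a written harassment policy.

All of (a)'s requirements are met (every employee is an immediate family member; a current Small Employer Certificate is held). But: (c) operates — the landscaping firm is classified under the construction sector. (d) is not engaged (no employee exceeds 30 hours/week), so (c) stands. So (a) is unavailable.
Exception (b): no employee is paid on commission; a current Schedule 1 Certificate is held — every condition holds. However, paragraph (e) must be considered: (e) applies — a current Tier C Approval is held. So (b) is unavailable.
No exception displaces § 47.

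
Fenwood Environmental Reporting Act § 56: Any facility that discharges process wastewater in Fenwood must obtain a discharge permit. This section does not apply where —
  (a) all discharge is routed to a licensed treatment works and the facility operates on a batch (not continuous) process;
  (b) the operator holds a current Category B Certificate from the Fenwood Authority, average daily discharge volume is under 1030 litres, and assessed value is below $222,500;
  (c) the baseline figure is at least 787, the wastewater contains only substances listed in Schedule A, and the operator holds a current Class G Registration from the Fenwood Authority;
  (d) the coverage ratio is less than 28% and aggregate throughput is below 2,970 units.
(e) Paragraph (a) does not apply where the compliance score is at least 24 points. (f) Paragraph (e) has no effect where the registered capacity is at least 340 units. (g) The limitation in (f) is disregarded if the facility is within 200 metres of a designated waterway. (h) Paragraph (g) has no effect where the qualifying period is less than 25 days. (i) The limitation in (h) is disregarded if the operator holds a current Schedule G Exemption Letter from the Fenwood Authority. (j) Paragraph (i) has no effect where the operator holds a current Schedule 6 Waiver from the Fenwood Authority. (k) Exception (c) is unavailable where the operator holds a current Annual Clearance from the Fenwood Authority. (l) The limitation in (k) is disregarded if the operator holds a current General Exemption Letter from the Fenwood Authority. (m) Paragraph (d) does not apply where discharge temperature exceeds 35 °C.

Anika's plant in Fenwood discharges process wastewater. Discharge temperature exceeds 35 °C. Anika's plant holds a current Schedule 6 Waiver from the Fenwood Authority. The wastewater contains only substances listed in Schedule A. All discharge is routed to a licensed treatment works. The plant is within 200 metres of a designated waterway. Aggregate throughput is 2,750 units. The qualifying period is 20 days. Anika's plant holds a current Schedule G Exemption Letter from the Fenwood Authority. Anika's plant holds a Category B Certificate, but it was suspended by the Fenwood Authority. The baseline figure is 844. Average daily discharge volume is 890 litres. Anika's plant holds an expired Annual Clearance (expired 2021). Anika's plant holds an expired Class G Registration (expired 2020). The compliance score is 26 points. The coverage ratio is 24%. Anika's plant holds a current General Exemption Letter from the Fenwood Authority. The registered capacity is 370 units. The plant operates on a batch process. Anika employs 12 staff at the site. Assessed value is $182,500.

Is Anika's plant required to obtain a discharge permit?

All of (a)'s requirements are met (discharge is routed to a licensed treatment works; the facility operates on a batch process). Considering the limiting provisions: (e) would limit (a) — the compliance score is 26 points, meeting the 24 points threshold — but (f) sets (e) aside: (f) operates — the registered capacity is 370 units, meeting the 340 units threshold. (g) would limit (f) — the plant is within 200 m of a designated waterway — but (h) sets (g) aside: (h) operates against (g): the qualifying period is 20 days, less than the 25 days limit. (i) would limit (h) — a current Schedule G Exemption Letter is held — but (j) sets (i) aside: (j) is triggered — a current Schedule 6 Waiver is held. So (a) applies.
Exception (b) fails — the Category B Certificate is not current.
Exception (c) requires that the operator holds a current Class G Registration from the Fenwood Authority; but there is no Class G Registration in force, so (c) is unavailable.
Exception (d): the coverage ratio is 24%, less than the 28% limit; aggregate throughput is 2,750 units, below the 2,970 units limit — every condition holds. But applying paragraph (m): (m) operates — discharge temperature exceeds 35 °C. (d) is therefore removed.

No — exception (a) applies; Anika's plant is not required to obtain a discharge permit.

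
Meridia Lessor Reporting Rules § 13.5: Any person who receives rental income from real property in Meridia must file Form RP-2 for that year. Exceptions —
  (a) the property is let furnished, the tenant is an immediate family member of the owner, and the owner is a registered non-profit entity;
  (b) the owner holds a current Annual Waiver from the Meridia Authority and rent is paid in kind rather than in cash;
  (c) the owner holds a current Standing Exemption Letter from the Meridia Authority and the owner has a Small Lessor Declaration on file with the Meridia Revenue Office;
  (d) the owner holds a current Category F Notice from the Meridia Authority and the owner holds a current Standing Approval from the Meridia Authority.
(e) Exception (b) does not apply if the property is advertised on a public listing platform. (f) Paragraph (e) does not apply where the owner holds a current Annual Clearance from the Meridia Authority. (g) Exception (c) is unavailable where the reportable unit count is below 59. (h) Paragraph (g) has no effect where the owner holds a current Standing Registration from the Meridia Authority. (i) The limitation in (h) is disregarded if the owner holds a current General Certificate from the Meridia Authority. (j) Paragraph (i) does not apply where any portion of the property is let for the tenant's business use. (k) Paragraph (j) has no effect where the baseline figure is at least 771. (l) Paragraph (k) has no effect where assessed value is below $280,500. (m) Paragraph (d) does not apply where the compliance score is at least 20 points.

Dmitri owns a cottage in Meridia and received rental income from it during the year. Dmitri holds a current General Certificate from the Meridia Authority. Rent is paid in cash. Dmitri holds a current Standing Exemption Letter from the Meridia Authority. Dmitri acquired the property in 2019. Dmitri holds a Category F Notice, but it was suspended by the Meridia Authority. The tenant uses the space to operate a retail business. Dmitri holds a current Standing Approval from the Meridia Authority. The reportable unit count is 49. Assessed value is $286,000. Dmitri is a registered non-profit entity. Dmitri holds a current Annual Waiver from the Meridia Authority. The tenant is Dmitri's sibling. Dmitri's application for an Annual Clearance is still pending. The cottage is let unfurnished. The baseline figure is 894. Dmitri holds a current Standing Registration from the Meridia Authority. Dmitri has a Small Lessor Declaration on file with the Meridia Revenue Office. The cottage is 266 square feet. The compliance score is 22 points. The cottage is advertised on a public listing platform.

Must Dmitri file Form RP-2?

Exception (a) requires that the property is let furnished; but the property is let unfurnished, so (a) is unavailable.
Exception (b) fails — rent is paid in cash.
Exception (c)'s conditions are all satisfied: a current Standing Exemption Letter is held; a Small Lessor Declaration is on file. Turning to paragraphs (g)–(l): (g) operates against (c): the reportable unit count is 49, below the 59 limit. (h) would limit (g) — a current Standing Registration is held — but (i) sets (h) aside: (i) operates — a current General Certificate is held. (j) would limit (i) — the space is let for business use — but (k) sets (j) aside: (k) operates against (j): the baseline figure is 894, meeting the 771 threshold. (l), which would lift (k), does not operate here — assessed value is $286,000, not below $280,500. So (c) is unavailable.
Exception (d) requires that the owner holds a current Category F Notice from the Meridia Authority; but no current Category F Notice is held, so (d) is unavailable.
Every exception is unavailable, so the rule governs.

Yes — Dmitri must file Form RP-2.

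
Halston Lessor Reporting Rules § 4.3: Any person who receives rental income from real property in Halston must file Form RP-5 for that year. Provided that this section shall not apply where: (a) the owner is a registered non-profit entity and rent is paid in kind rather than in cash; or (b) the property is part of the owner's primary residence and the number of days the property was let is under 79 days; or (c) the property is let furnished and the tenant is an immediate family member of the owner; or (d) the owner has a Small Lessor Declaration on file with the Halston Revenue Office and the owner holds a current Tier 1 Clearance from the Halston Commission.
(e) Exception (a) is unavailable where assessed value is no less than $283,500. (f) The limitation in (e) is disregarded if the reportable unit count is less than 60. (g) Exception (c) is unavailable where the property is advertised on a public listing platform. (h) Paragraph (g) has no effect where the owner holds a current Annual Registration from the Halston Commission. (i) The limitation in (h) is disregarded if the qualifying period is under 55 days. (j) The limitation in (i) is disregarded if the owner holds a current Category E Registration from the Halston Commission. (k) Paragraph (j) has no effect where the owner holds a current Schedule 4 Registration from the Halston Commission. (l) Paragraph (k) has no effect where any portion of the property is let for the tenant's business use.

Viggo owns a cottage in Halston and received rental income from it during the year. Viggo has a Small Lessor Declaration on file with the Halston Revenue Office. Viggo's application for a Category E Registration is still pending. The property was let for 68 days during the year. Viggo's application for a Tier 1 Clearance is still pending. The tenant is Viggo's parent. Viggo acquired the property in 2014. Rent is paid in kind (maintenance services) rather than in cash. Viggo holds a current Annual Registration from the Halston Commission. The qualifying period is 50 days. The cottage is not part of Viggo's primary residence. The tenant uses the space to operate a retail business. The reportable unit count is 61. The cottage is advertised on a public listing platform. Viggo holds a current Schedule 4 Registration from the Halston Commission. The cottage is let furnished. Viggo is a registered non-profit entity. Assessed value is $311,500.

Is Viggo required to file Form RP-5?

Exception (a): Viggo is a registered non-profit; rent is paid in kind — every condition holds. But applying paragraphs (e)–(f): (e) operates — assessed value is $311,500, meeting the $283,500 threshold. (f) is inapplicable (the reportable unit count is 61, not less than 60), so (e) stands. (a) is therefore removed.
Exception (b) does not apply: the cottage is not part of the primary residence.
All of (c)'s requirements are met (the property is let furnished; the tenant is an immediate family member). But: (g) operates against (c): the property is publicly advertised. (h) would limit (g) — a current Annual Registration is held — but (i) sets (h) aside: (i) operates against (h): the qualifying period is 50 days, under the 55 days limit. (j), which would lift (i), does not operate here — the Category E Registration is not current. (c) is therefore removed.
Exception (d) fails — the Tier 1 Clearance is not current.
No exception displaces § 4.3.

Yes — Viggo must file Form RP-5.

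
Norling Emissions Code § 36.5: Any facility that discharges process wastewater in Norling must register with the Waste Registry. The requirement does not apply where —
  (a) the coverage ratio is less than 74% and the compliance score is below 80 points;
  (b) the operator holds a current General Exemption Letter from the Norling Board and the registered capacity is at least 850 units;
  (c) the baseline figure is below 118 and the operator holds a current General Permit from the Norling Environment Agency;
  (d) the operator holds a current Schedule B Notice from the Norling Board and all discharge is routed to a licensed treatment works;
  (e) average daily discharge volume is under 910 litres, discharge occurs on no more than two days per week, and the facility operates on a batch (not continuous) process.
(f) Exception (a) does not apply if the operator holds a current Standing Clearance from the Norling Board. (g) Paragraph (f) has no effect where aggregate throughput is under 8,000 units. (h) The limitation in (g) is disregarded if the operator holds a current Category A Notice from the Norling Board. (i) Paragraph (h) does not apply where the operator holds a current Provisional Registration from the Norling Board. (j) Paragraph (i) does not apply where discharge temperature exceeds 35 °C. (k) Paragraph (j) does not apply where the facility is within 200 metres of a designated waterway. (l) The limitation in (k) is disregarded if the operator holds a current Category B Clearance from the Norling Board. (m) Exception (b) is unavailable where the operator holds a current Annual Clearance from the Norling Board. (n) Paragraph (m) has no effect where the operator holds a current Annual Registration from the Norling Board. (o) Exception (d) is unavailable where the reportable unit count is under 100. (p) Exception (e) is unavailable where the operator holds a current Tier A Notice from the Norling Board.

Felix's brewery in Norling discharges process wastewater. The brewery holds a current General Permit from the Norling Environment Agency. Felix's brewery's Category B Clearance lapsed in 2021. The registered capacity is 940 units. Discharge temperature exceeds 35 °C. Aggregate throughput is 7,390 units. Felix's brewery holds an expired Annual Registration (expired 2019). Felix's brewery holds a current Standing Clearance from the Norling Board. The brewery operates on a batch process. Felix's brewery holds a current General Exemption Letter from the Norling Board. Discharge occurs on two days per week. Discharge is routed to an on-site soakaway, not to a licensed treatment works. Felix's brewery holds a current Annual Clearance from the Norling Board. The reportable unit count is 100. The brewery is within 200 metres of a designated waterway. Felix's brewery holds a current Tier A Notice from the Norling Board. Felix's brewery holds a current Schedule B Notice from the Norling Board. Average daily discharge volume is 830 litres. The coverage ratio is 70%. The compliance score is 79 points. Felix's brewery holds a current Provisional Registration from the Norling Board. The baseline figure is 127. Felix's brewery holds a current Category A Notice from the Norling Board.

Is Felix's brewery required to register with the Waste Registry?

No — exception (a) applies; Felix's brewery is not required to register with the Waste Registry.

Exception (a)'s conditions are all satisfied: the coverage ratio is 70%, less than the 74% limit; the compliance score is 79 points, below the 80 points limit. Applying paragraphs (f)–(l): (f) operates (a current Standing Clearance is held), but is overridden by (g): (g) operates against (f): aggregate throughput is 7,390 units, under the 8,000 units limit. (h) would limit (g) — a current Category A Notice is held — but (i) sets (h) aside: (i) operates — a current Provisional Registration is held. (j) would limit (i) — discharge temperature exceeds 35 °C — but (k) sets (j) aside: (k) operates against (j): the brewery is within 200 m of a designated waterway. (l) is inapplicable (no current Category B Clearance is held), so (k) stands. (a) remains available.
Exception (b) is satisfied on its face — a current General Exemption Letter is held; the registered capacity is 940 units, meeting the 850 units threshold. However, paragraphs (m)–(n) must be considered: (m) operates against (b): a current Annual Clearance is held. (n) does not operate here (no current Annual Registration is held), so (m) stands. Exception (b) does not apply.
Exception (c) does not apply: the baseline figure is 127, not below 118.
Exception (d) does not apply: discharge is not routed to a licensed treatment works.
All of (e)'s requirements are met (average daily discharge volume is 830 litres, under the 910 litres limit; discharge occurs on no more than two days per week; the facility operates on a batch process). But: (p) operates — a current Tier A Notice is held. So (e) is unavailable.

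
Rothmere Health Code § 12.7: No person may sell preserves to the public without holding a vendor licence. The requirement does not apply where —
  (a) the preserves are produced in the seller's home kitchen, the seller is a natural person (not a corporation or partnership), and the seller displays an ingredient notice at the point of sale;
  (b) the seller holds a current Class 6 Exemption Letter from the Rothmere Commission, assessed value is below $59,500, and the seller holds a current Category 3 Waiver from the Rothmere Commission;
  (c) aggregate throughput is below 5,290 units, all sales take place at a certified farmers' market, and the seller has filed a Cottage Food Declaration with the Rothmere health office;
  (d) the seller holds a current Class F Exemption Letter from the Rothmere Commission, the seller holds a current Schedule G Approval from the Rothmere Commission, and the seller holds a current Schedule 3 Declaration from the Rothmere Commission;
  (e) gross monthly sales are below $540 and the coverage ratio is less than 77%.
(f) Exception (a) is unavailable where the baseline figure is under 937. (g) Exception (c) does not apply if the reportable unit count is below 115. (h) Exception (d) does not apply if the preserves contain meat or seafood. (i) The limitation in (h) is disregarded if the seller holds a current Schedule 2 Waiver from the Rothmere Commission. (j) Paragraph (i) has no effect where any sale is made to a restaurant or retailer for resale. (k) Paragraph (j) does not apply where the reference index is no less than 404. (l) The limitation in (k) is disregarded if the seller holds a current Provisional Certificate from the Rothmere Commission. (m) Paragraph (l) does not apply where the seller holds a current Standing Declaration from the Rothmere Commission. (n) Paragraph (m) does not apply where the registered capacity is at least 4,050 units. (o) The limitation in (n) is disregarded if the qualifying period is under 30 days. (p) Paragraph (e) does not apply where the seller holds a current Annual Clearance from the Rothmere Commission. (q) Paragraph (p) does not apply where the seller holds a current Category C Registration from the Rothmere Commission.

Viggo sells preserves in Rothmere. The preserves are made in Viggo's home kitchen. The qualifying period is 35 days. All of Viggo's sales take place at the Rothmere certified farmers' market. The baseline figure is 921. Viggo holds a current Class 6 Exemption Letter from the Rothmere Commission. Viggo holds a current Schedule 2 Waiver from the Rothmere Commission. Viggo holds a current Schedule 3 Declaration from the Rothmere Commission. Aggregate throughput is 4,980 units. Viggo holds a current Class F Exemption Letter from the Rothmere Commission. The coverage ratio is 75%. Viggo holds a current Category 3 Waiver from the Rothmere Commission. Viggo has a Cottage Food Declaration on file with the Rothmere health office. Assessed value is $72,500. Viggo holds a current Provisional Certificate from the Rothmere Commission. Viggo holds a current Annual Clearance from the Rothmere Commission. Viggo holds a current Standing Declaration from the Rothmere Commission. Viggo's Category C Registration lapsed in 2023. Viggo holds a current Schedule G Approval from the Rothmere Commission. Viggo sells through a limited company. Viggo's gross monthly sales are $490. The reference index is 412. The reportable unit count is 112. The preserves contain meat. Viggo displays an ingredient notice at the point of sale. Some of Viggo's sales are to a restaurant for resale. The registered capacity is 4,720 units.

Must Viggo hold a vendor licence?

Yes — Viggo must hold a vendor licence.

Exception (a) requires that the seller is a natural person (not a corporation or partnership); but the seller operates through a limited company, so (a) is unavailable.
Exception (b) does not apply: assessed value is $72,500, not below $59,500.
Exception (c): aggregate throughput is 4,980 units, below the 5,290 units limit; all sales are at a certified farmers' market; a Cottage Food Declaration is on file — every condition holds. But applying paragraph (g): (g) is triggered — the reportable unit count is 112, below the 115 limit. Exception (c) does not apply.
All of (d)'s requirements are met (a current Class F Exemption Letter is held; a current Schedule G Approval is held; a current Schedule 3 Declaration is held). Turning to paragraphs (h)–(o): (h) operates against (d): the preserves contain meat. (i) would limit (h) — a current Schedule 2 Waiver is held — but (j) sets (i) aside: (j) operates — some sales are to a restaurant for resale. (k) operates (the reference index is 412, meeting the 404 threshold), but is overridden by (l): (l) operates against (k): a current Provisional Certificate is held. (m) applies (a current Standing Declaration is held), but is displaced by (n): (n) is triggered — the registered capacity is 4,720 units, meeting the 4,050 units threshold. (o) does not operate here (the qualifying period is 35 days, not under 30 days), so (n) stands. (d) is therefore removed.
Exception (e)'s conditions are all satisfied: gross monthly sales are $490, below the $540 limit; the coverage ratio is 75%, less than the 77% limit. However, paragraphs (p)–(q) must be considered: (p) operates against (e): a current Annual Clearance is held. (q), which would lift (p), does not operate here — the Category C Registration is not current. (e) is therefore removed.
No exception applies. The general rule governs.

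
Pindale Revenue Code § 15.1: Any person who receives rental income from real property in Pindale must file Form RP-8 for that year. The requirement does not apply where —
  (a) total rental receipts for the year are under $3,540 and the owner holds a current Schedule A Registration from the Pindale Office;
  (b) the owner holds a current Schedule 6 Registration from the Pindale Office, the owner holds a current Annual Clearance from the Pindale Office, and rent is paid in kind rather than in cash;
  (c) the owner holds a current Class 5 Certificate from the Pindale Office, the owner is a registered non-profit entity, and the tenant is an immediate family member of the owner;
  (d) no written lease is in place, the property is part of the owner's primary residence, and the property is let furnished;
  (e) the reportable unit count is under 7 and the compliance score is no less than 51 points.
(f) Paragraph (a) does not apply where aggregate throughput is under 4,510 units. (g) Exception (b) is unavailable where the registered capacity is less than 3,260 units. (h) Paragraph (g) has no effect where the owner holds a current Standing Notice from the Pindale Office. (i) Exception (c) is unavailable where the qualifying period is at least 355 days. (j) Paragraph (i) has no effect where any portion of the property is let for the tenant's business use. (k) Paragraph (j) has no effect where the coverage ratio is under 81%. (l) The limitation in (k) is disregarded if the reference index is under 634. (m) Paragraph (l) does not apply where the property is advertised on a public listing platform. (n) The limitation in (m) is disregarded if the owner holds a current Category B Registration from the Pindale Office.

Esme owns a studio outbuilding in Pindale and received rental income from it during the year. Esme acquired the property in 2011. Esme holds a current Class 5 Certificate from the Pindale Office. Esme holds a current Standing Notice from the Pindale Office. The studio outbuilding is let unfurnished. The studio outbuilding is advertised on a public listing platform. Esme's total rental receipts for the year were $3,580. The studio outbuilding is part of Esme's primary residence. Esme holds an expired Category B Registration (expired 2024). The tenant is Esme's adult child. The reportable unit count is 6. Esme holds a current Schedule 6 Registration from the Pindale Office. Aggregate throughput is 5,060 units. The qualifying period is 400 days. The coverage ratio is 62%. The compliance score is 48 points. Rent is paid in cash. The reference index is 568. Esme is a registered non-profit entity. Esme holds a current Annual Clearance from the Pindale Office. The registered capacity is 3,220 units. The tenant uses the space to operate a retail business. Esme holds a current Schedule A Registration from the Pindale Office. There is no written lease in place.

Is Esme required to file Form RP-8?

Exception (a) fails — total rental receipts for the year are $3,580, not under $3,540.
Exception (b) fails — rent is paid in cash.
Exception (c) is satisfied on its face — a current Class 5 Certificate is held; Esme is a registered non-profit; the tenant is an immediate family member. However, paragraphs (i)–(n) must be considered: (i) is triggered — the qualifying period is 400 days, meeting the 355 days threshold. (j) would limit (i) — the space is let for business use — but (k) sets (j) aside: (k) operates against (j): the coverage ratio is 62%, under the 81% limit. (l) is triggered (the reference index is 568, under the 634 limit), but is overridden by (m): (m) is triggered — the property is publicly advertised. (n) is not triggered (there is no Category B Registration in force), so (m) stands. So (c) is unavailable.
Exception (d) does not apply: the property is let unfurnished.
Exception (e) does not apply: the compliance score is 48 points, short of 51 points.
No exception applies. The general rule governs.

Yes — Esme must file Form RP-8.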